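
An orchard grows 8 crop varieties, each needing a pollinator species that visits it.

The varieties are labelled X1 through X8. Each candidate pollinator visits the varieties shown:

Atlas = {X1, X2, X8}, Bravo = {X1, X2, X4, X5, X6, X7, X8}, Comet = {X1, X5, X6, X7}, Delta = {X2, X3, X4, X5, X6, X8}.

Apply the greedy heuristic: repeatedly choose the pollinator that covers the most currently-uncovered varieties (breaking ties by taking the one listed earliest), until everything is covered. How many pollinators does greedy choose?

Greedy: pick Bravo (covers 7 new) → pick Delta (covers 1 new). Total picks: 2.

2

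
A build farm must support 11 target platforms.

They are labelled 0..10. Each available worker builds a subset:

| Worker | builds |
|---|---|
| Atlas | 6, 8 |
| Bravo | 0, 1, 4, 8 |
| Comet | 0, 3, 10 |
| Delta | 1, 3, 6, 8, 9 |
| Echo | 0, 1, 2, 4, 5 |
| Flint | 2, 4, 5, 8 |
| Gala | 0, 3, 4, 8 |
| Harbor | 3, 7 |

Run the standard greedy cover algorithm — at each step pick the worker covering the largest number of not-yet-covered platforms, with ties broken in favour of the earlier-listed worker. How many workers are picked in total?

4

Greedy: pick Delta (covers 5 new) → pick Echo (covers 4 new) → pick Comet (covers 1 new) → pick Harbor (covers 1 new). Total picks: 4.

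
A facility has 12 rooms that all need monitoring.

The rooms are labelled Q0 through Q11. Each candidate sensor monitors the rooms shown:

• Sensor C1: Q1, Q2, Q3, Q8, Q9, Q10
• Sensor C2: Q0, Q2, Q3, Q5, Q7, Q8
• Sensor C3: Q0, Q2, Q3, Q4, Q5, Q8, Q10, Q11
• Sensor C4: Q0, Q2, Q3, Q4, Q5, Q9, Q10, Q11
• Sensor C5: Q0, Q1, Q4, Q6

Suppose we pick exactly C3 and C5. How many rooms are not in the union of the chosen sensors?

Union of C3, C5 = {Q0, Q1, Q2, Q3, Q4, Q5, Q6, Q8, Q10, Q11}.
Not covered: Q7, Q9 — 2 rooms.

2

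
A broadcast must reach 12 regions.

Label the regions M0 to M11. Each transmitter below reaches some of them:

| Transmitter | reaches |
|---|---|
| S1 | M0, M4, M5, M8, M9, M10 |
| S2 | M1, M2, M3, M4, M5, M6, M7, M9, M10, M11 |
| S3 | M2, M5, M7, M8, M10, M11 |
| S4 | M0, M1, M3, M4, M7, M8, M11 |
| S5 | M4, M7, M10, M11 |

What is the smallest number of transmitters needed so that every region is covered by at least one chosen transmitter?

2

Take {S1, S2}. Their union is {M0, M1, M2, M3, M4, M5, M6, M7, M8, M9, M10, M11}, which is all 12 regions.
No single transmitter has all 12 regions (the largest, S2, has 10), so 2 is optimal.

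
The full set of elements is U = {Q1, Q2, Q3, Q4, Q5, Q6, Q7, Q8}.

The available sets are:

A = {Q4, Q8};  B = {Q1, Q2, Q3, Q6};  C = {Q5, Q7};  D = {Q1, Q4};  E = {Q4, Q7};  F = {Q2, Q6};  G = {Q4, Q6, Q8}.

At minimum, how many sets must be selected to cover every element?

B, C, and G cover everything between them: the union {Q1, Q2, Q3, Q4, Q5, Q6, Q7, Q8} is all of U.
Only B contains Q3, so B is forced; the remaining 4 elements need at least 2 more sets (each remaining set adds at most 2) — so at least 3 sets are needed, and 3 is optimal.

3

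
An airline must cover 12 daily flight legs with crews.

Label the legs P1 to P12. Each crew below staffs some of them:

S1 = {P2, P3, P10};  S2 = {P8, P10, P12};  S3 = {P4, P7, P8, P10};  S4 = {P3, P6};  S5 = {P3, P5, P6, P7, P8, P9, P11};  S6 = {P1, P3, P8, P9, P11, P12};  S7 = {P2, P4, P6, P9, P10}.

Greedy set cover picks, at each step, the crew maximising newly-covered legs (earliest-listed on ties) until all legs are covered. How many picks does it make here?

Greedy: pick S5 (covers 7 new) → pick S7 (covers 3 new) → pick S6 (covers 2 new). Total picks: 3.

3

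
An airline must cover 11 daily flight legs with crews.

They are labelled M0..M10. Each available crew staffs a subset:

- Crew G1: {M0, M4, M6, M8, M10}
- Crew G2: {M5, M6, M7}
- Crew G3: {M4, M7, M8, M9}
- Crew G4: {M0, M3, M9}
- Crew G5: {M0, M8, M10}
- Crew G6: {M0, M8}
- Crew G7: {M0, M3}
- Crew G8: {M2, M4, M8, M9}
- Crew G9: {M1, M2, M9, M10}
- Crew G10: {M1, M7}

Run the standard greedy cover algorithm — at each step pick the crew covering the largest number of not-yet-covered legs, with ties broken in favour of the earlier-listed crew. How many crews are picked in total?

Greedy: pick G1 (covers 5 new) → pick G9 (covers 3 new) → pick G2 (covers 2 new) → pick G4 (covers 1 new). Total picks: 4.

4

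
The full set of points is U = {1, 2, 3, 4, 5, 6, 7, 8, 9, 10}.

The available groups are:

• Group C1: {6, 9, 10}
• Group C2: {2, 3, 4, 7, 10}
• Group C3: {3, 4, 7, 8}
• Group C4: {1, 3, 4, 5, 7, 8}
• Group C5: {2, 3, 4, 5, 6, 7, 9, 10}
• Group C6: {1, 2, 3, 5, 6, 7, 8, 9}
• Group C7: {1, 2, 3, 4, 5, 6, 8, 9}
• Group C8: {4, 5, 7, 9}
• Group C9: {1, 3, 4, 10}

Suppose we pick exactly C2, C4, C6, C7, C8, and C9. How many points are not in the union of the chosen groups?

Union of C2, C4, C6, C7, C8, C9 = {1, 2, 3, 4, 5, 6, 7, 8, 9, 10} — that's every point, so 0 are uncovered.

0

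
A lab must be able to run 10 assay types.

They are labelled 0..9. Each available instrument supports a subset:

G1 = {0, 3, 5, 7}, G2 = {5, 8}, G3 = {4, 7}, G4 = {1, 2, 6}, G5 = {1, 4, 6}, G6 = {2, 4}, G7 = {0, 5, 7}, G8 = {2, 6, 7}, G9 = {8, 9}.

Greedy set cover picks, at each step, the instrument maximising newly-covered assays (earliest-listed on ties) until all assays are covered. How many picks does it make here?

4

Greedy: pick G1 (covers 4 new) → pick G4 (covers 3 new) → pick G9 (covers 2 new) → pick G3 (covers 1 new). Total picks: 4.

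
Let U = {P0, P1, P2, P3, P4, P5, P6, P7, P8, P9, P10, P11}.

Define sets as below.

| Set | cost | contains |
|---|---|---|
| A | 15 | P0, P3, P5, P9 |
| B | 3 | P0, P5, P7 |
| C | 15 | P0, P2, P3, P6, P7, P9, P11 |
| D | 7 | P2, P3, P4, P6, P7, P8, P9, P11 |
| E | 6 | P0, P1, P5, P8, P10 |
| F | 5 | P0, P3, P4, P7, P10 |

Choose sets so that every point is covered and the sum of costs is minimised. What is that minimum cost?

13

D, E together cover every point (D ∪ E = {P0, P1, P2, P3, P4, P5, P6, P7, P8, P9, P10, P11}); total cost 7 + 6 = 13.
The greedy pick D, B, E costs 16; no covering selection beats 13.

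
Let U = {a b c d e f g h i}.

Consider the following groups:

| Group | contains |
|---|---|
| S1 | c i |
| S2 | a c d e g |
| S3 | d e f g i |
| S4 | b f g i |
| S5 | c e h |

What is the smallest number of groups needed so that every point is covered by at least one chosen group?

S2, S4, and S5 cover everything between them: the union {a, b, c, d, e, f, g, h, i} is all of U.
Only S2 contains a, so S2 is forced; the remaining 4 points need at least 2 more groups (each remaining group adds at most 3) — so at least 3 groups are needed, and 3 is optimal.

3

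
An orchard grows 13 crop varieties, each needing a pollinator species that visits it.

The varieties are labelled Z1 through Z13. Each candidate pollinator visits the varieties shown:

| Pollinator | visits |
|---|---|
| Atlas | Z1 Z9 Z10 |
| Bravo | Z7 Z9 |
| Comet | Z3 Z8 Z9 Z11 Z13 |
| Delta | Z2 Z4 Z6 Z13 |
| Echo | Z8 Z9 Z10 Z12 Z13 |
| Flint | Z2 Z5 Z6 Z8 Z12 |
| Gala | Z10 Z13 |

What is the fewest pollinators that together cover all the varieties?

5

Atlas and Bravo and Comet and Delta and Flint together: Atlas ∪ Bravo ∪ Comet ∪ Delta ∪ Flint = {Z1, Z2, Z3, Z4, Z5, Z6, Z7, Z8, Z9, Z10, Z11, Z12, Z13} — every variety is covered.
No 4 of the 7 pollinators cover everything (all 35 combinations miss at least one variety), so 5 is optimal.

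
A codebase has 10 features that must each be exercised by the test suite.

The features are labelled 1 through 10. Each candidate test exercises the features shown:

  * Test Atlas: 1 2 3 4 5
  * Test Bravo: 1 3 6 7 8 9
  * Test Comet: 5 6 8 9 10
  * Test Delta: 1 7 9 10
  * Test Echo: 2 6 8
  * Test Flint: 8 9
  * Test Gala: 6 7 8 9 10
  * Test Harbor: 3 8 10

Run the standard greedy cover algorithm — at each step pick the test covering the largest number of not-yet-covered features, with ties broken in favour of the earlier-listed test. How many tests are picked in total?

3

Greedy: pick Bravo (covers 6 new) → pick Atlas (covers 3 new) → pick Comet (covers 1 new). Total picks: 3.
(The true minimum cover uses only 2 tests, so greedy is not optimal here.)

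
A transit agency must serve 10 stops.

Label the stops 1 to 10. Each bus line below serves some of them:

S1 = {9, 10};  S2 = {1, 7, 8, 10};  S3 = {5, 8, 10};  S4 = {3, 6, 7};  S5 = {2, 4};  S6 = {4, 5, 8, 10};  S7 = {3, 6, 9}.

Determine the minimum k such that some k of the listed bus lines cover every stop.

4

S2 and S5 and S6 and S7 together: S2 ∪ S5 ∪ S6 ∪ S7 = {1, 2, 3, 4, 5, 6, 7, 8, 9, 10} — every stop is covered.
No 3 of the 7 bus lines cover everything (all 35 combinations miss at least one stop), so 4 is optimal.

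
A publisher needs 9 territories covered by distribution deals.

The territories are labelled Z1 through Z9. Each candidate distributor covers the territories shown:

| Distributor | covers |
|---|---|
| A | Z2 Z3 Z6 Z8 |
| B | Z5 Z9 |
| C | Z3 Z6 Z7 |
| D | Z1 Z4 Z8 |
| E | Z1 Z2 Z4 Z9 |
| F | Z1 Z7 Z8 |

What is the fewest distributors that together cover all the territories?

4

Take {B, C, E, F}. Their union is {Z1, Z2, Z3, Z4, Z5, Z6, Z7, Z8, Z9}, which is all 9 territories.
No 3 of the 6 distributors cover everything (all 20 combinations miss at least one territory), so 4 is optimal.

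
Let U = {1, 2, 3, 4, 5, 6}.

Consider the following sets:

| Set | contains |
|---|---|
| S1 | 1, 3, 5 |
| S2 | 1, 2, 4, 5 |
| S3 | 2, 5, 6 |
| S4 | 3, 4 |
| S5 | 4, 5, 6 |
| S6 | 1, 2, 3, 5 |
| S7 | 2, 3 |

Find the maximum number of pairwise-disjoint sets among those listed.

2

S3, S4 are pairwise disjoint (S3={2,5,6}; S4={3,4}).
Every remaining set overlaps one of these, and no 3 of the listed sets are pairwise disjoint, so 2 is the maximum.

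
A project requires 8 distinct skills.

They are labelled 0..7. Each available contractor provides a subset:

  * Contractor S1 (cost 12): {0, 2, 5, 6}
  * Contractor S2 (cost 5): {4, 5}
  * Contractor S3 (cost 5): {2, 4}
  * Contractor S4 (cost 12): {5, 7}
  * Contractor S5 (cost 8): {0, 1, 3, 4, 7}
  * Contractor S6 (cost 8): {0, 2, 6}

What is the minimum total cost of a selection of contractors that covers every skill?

20

S1, S5 together cover every skill (S1 ∪ S5 = {0, 1, 2, 3, 4, 5, 6, 7}); total cost 12 + 8 = 20.
No covering selection has total cost below 20.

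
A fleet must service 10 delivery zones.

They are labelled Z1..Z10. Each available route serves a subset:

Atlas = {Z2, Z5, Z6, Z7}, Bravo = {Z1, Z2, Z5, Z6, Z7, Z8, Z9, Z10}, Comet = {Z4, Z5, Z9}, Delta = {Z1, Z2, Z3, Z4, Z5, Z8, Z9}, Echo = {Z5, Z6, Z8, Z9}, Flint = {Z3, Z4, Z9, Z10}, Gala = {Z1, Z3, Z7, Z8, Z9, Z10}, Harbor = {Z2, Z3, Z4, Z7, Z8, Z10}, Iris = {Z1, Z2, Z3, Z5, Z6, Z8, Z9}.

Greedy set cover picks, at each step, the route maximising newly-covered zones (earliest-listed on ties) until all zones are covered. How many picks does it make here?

Greedy: pick Bravo (covers 8 new) → pick Delta (covers 2 new). Total picks: 2.

2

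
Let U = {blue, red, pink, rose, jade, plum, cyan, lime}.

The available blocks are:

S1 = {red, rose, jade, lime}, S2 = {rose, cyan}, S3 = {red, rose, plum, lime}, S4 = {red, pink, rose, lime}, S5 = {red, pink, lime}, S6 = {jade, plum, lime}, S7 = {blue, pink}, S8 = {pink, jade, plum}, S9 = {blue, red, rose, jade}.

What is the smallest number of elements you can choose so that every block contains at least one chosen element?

3

The 3 elements {pink, rose, jade} hit every block.
The blocks S2, S6, S7 are pairwise disjoint, so any hitting set needs a separate element for each — at least 3. Hence 3 is optimal.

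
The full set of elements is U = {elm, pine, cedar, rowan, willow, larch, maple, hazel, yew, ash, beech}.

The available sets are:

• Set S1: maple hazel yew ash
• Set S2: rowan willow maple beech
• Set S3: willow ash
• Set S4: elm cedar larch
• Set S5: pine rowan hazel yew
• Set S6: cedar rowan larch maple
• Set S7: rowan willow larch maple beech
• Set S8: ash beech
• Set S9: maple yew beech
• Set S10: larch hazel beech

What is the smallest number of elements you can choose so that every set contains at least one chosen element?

H = {willow, larch, yew, beech} meets every set (each contains at least one member of H), and |H| = 4.
No choice of 3 elements meets every set, so 4 is the minimum.

4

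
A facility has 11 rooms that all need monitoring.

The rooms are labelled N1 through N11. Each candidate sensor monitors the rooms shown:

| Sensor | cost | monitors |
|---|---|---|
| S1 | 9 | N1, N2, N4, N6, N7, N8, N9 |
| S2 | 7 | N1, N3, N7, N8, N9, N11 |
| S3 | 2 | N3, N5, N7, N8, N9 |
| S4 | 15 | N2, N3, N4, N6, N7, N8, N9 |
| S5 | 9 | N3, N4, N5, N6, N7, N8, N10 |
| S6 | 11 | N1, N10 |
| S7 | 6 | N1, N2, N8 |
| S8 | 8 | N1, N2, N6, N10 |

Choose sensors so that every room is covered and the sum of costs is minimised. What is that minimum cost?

S2, S5, S7 together cover every room (S2 ∪ S5 ∪ S7 = {N1, N2, N3, N4, N5, N6, N7, N8, N9, N10, N11}); total cost 7 + 9 + 6 = 22.
The greedy pick S3, S8, S2, S1 costs 26; no covering selection beats 22.

22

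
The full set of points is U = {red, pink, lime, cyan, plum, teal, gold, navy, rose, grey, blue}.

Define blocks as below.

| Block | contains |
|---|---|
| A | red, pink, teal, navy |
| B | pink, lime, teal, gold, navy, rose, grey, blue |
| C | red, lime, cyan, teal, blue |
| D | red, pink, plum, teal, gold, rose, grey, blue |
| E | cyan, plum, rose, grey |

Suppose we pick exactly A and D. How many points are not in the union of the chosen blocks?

2

Union of A, D = {red, pink, plum, teal, gold, navy, rose, grey, blue}.
Not covered: lime, cyan — 2 points.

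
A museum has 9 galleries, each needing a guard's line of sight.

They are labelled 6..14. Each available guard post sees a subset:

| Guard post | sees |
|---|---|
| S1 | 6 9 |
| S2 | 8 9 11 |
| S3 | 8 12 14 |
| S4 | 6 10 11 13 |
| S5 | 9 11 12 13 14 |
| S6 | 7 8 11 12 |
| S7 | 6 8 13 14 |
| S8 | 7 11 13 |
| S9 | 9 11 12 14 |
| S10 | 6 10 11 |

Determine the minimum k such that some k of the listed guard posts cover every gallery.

3

Take {S4, S5, S6}. Their union is {6, 7, 8, 9, 10, 11, 12, 13, 14}, which is all 9 galleries.
No 2 of the 10 guard posts cover everything (all 45 combinations miss at least one gallery), so 3 is optimal.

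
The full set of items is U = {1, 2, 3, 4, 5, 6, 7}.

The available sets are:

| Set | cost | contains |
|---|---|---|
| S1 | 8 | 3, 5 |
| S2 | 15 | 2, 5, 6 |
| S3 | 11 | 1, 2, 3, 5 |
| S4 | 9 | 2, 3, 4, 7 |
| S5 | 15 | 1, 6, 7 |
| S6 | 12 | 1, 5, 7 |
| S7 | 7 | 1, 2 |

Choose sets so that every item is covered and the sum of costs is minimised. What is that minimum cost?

S2, S4, S7 together cover every item (S2 ∪ S4 ∪ S7 = {1, 2, 3, 4, 5, 6, 7}); total cost 15 + 9 + 7 = 31.
The greedy pick S4, S3, S2 costs 35; no covering selection beats 31.

31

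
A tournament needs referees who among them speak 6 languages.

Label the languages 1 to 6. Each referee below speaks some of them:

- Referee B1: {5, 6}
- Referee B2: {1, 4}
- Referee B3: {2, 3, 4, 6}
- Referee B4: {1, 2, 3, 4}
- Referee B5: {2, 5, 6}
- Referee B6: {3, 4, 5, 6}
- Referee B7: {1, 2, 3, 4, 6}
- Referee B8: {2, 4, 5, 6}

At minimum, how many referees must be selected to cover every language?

Take {B4, B6}. Their union is {1, 2, 3, 4, 5, 6}, which is all 6 languages.
No single referee has all 6 languages (the largest, B7, has 5), so 2 is optimal.

2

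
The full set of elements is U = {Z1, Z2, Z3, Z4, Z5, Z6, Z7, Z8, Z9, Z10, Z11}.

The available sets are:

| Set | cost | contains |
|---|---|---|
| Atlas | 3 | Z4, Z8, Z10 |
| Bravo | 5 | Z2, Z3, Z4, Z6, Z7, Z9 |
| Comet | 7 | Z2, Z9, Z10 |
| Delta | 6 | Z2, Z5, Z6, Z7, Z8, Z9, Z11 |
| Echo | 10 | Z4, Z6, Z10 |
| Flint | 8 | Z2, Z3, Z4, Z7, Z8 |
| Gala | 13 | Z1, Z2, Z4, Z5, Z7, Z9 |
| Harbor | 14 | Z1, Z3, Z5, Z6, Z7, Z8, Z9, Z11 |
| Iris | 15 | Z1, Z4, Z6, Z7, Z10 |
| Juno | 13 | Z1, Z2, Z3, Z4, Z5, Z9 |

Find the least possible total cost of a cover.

22

Atlas, Bravo, Harbor together cover every element (Atlas ∪ Bravo ∪ Harbor = {Z1, Z2, Z3, Z4, Z5, Z6, Z7, Z8, Z9, Z10, Z11}); total cost 3 + 5 + 14 = 22.
The greedy pick Bravo, Atlas, Delta, Gala costs 27; no covering selection beats 22.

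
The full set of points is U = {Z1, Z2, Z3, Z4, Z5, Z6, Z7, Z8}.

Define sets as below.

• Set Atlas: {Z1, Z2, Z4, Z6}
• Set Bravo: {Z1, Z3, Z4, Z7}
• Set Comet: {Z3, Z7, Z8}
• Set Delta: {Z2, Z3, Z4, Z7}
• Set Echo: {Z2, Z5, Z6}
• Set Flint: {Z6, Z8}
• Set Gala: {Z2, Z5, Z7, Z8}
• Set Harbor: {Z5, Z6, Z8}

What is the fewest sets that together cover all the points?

3

Bravo and Echo and Harbor together: Bravo ∪ Echo ∪ Harbor = {Z1, Z2, Z3, Z4, Z5, Z6, Z7, Z8} — every point is covered.
No 2 of the 8 sets cover everything (all 28 combinations miss at least one point), so 3 is optimal.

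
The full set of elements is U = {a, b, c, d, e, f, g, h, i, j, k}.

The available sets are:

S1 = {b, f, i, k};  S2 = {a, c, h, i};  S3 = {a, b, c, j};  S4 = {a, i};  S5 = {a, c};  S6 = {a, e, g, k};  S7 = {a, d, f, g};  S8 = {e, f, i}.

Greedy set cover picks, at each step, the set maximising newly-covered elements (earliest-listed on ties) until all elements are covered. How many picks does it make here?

Greedy: pick S1 (covers 4 new) → pick S2 (covers 3 new) → pick S6 (covers 2 new) → pick S3 (covers 1 new) → pick S7 (covers 1 new). Total picks: 5.
(The true minimum cover uses only 4 sets, so greedy is not optimal here.)

5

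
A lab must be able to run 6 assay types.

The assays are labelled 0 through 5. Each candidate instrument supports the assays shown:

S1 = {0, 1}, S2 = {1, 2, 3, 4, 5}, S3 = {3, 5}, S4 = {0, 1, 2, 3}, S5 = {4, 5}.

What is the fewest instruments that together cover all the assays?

S4 and S5 together: S4 ∪ S5 = {0, 1, 2, 3, 4, 5} — every assay is covered.
No single instrument has all 6 assays (the largest, S2, has 5), so 2 is optimal.

2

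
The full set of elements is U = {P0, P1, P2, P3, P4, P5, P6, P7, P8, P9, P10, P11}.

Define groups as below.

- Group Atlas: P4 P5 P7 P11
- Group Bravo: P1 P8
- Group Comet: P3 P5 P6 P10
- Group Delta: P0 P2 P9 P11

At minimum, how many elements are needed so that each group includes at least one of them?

The 3 elements {P5, P8, P11} hit every group.
The groups Bravo, Comet, Delta are pairwise disjoint, so any hitting set needs a separate element for each — at least 3. Hence 3 is optimal.

3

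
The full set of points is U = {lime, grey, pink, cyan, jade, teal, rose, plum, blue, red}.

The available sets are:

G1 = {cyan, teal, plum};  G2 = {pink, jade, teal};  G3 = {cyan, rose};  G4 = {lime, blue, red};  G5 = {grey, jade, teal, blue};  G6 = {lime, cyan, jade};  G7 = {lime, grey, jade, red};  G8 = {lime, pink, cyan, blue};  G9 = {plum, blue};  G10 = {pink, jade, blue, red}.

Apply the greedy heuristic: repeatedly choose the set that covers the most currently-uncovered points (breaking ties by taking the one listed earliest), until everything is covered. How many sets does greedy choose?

Greedy: pick G5 (covers 4 new) → pick G8 (covers 3 new) → pick G1 (covers 1 new) → pick G3 (covers 1 new) → pick G4 (covers 1 new). Total picks: 5.
(The true minimum cover uses only 4 sets, so greedy is not optimal here.)

5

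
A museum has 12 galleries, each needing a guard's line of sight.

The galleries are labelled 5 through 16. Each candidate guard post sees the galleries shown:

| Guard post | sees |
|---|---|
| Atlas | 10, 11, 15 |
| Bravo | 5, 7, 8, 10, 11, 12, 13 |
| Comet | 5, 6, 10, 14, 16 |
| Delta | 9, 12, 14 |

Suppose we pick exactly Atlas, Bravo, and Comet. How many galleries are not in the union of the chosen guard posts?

1

Union of Atlas, Bravo, Comet = {5, 6, 7, 8, 10, 11, 12, 13, 14, 15, 16}.
Not covered: 9 — 1 gallery.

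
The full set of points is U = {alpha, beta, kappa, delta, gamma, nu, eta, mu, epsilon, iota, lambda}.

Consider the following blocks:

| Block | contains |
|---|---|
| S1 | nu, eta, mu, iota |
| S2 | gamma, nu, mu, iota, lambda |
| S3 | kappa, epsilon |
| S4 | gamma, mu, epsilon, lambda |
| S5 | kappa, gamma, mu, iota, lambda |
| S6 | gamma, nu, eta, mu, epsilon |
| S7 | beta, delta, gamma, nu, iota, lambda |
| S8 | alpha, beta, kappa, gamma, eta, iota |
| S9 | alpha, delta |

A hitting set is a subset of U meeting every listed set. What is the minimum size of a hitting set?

The 3 points {delta, epsilon, iota} hit every block.
The blocks S2, S3, S9 are pairwise disjoint, so any hitting set needs a separate point for each — at least 3. Hence 3 is optimal.

3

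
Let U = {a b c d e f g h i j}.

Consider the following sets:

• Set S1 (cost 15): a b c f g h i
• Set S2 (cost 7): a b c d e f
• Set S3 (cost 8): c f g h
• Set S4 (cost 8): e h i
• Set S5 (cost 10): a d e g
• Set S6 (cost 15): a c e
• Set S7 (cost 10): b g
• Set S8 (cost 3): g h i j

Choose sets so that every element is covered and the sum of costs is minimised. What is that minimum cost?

10

S2, S8 together cover every element (S2 ∪ S8 = {a, b, c, d, e, f, g, h, i, j}); total cost 7 + 3 = 10.
No covering selection has total cost below 10.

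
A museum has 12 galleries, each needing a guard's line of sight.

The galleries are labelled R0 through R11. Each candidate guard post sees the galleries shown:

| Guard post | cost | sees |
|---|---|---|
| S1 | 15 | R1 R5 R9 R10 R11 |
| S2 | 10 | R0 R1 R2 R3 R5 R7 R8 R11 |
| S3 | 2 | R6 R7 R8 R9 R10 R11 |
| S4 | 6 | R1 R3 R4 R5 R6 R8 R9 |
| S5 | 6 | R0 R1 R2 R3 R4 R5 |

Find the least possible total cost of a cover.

8

S3, S5 together cover every gallery (S3 ∪ S5 = {R0, R1, R2, R3, R4, R5, R6, R7, R8, R9, R10, R11}); total cost 2 + 6 = 8.
No covering selection has total cost below 8.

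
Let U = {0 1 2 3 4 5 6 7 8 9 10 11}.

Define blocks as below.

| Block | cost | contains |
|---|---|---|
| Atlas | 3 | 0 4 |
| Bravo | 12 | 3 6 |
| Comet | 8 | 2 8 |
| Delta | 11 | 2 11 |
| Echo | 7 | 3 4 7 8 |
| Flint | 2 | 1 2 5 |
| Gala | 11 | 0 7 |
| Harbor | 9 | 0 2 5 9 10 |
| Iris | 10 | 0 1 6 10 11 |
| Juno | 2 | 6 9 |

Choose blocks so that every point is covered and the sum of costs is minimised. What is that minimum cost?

21

Echo, Flint, Iris, Juno together cover every point (Echo ∪ Flint ∪ Iris ∪ Juno = {0, 1, 2, 3, 4, 5, 6, 7, 8, 9, 10, 11}); total cost 7 + 2 + 10 + 2 = 21.
The greedy pick Flint, Juno, Atlas, Echo, Iris costs 24; no covering selection beats 21.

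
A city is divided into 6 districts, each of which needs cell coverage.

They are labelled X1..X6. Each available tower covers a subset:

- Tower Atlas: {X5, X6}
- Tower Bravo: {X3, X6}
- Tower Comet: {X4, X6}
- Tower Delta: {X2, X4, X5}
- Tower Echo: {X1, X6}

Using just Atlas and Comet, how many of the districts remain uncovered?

3

Union of Atlas, Comet = {X4, X5, X6}.
Not covered: X1, X2, X3 — 3 districts.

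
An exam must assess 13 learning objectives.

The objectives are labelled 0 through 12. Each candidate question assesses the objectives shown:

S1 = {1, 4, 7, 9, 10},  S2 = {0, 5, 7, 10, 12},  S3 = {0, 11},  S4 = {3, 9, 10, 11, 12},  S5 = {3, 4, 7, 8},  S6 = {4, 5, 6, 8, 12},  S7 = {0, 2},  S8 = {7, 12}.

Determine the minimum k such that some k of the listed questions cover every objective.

4

Take {S1, S4, S6, S7}. Their union is {0, 1, 2, 3, 4, 5, 6, 7, 8, 9, 10, 11, 12}, which is all 13 objectives.
Only S7 contains 2, so S7 is forced; the remaining 11 objectives need at least 3 more questions (each remaining question adds at most 5) — so at least 4 questions are needed, and 4 is optimal.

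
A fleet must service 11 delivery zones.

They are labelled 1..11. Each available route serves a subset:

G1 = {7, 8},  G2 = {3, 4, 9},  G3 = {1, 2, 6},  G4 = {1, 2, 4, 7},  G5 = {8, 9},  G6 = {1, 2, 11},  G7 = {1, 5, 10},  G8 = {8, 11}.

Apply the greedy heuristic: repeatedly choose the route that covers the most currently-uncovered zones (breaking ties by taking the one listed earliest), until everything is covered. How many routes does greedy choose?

5

Greedy: pick G4 (covers 4 new) → pick G2 (covers 2 new) → pick G7 (covers 2 new) → pick G8 (covers 2 new) → pick G3 (covers 1 new). Total picks: 5.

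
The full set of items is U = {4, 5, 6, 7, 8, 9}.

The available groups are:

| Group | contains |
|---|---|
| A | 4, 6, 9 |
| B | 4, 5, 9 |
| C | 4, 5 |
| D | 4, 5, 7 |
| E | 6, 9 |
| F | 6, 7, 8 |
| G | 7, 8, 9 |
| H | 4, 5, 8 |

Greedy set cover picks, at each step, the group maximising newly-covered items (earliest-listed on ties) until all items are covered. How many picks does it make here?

Greedy: pick A (covers 3 new) → pick D (covers 2 new) → pick F (covers 1 new). Total picks: 3.
(The true minimum cover uses only 2 groups, so greedy is not optimal here.)

3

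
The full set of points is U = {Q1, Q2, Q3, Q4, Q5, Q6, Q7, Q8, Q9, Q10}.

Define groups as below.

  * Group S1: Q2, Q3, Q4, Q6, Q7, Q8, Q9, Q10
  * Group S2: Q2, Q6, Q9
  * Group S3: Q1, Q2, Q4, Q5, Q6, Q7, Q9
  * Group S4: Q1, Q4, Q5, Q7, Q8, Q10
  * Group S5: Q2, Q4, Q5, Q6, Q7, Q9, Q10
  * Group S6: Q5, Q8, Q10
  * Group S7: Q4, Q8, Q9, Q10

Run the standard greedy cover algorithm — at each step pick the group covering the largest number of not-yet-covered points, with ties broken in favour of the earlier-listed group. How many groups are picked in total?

Greedy: pick S1 (covers 8 new) → pick S3 (covers 2 new). Total picks: 2.

2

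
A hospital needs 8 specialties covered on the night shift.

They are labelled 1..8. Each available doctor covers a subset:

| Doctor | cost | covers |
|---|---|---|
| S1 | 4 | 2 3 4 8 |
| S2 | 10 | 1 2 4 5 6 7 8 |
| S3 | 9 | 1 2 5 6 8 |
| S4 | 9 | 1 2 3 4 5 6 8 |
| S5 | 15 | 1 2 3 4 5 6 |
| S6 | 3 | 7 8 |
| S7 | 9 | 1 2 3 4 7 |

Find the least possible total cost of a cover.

S4, S6 together cover every specialty (S4 ∪ S6 = {1, 2, 3, 4, 5, 6, 7, 8}); total cost 9 + 3 = 12.
The greedy pick S1, S2 costs 14; no covering selection beats 12.

12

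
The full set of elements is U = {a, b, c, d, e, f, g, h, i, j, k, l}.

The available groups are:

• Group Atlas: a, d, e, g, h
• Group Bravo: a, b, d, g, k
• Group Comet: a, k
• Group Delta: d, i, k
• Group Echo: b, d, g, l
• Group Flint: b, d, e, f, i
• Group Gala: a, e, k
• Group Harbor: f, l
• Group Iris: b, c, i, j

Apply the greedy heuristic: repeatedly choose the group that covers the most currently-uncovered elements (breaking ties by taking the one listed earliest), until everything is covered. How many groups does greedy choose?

4

Greedy: pick Atlas (covers 5 new) → pick Iris (covers 4 new) → pick Harbor (covers 2 new) → pick Bravo (covers 1 new). Total picks: 4.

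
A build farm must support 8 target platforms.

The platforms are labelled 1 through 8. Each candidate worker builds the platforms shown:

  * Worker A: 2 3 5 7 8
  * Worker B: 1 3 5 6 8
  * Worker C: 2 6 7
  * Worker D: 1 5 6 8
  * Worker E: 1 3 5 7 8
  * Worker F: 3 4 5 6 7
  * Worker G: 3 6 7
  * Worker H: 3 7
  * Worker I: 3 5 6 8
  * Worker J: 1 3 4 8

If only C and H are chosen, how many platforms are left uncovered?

Union of C, H = {2, 3, 6, 7}.
Not covered: 1, 4, 5, 8 — 4 platforms.

4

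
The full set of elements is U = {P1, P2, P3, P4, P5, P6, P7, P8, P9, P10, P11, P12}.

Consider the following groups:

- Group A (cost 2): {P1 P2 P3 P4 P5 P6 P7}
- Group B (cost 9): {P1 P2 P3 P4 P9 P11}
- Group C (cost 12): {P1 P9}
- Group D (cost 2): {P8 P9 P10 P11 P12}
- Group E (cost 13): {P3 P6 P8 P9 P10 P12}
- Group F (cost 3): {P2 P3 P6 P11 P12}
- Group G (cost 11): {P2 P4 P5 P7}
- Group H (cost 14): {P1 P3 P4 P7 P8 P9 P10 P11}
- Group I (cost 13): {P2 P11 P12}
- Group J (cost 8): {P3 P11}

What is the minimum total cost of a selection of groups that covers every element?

A, D together cover every element (A ∪ D = {P1, P2, P3, P4, P5, P6, P7, P8, P9, P10, P11, P12}); total cost 2 + 2 = 4.
No covering selection has total cost below 4.

4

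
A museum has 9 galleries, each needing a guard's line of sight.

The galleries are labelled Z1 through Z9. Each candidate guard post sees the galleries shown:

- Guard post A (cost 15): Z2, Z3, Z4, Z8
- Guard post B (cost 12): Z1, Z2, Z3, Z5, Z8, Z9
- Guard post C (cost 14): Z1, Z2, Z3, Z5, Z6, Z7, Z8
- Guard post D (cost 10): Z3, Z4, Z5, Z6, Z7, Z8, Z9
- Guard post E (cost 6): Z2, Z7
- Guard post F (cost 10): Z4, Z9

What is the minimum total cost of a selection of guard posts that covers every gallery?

B, D together cover every gallery (B ∪ D = {Z1, Z2, Z3, Z4, Z5, Z6, Z7, Z8, Z9}); total cost 12 + 10 = 22.
No covering selection has total cost below 22.

22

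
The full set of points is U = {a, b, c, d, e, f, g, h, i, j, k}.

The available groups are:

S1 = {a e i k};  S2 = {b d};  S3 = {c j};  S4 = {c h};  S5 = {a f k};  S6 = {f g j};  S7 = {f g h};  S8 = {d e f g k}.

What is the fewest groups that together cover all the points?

4

S1 and S2 and S3 and S7 together: S1 ∪ S2 ∪ S3 ∪ S7 = {a, b, c, d, e, f, g, h, i, j, k} — every point is covered.
Only S2 contains b, so S2 is forced; the remaining 9 points need at least 3 more groups (each remaining group adds at most 4) — so at least 4 groups are needed, and 4 is optimal.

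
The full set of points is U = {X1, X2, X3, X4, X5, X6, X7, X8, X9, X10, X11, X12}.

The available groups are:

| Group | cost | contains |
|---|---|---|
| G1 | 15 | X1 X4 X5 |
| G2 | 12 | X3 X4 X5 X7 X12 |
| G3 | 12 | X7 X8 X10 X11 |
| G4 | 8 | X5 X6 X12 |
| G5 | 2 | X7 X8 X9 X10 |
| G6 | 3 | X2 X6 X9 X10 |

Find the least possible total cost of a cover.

42

G1, G2, G3, G6 together cover every point (G1 ∪ G2 ∪ G3 ∪ G6 = {X1, X2, X3, X4, X5, X6, X7, X8, X9, X10, X11, X12}); total cost 15 + 12 + 12 + 3 = 42.
The greedy pick G5, G6, G2, G3, G1 costs 44; no covering selection beats 42.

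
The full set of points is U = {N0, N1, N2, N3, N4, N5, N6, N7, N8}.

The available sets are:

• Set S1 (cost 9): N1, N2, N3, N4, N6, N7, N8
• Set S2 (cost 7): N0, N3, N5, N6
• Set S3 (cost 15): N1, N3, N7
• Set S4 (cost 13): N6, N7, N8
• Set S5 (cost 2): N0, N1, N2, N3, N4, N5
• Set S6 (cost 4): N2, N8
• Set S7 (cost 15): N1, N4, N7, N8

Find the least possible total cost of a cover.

S1, S5 together cover every point (S1 ∪ S5 = {N0, N1, N2, N3, N4, N5, N6, N7, N8}); total cost 9 + 2 = 11.
No covering selection has total cost below 11.

11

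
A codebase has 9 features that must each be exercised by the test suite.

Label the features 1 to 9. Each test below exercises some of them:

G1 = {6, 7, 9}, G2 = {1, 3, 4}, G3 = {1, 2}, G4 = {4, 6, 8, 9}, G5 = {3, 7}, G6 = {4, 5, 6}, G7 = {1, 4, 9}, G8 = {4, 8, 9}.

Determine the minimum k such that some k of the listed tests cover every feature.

Take {G3, G4, G5, G6}. Their union is {1, 2, 3, 4, 5, 6, 7, 8, 9}, which is all 9 features.
Only G6 contains 5, so G6 is forced; the remaining 6 features need at least 3 more tests (each remaining test adds at most 2) — so at least 4 tests are needed, and 4 is optimal.

4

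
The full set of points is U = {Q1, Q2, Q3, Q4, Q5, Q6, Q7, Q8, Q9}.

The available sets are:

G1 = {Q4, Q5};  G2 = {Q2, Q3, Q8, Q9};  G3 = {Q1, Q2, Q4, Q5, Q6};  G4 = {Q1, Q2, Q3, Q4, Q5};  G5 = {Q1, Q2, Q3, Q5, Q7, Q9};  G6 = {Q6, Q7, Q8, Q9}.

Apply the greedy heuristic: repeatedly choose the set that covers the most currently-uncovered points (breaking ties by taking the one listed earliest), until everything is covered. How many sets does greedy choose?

Greedy: pick G5 (covers 6 new) → pick G3 (covers 2 new) → pick G2 (covers 1 new). Total picks: 3.
(The true minimum cover uses only 2 sets, so greedy is not optimal here.)

3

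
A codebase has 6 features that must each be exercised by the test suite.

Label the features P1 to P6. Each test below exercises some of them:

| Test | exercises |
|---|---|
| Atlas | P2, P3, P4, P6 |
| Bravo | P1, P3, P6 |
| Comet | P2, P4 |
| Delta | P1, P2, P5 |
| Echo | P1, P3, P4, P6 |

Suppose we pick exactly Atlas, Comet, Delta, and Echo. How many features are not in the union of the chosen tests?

0

Union of Atlas, Comet, Delta, Echo = {P1, P2, P3, P4, P5, P6} — that's every feature, so 0 are uncovered.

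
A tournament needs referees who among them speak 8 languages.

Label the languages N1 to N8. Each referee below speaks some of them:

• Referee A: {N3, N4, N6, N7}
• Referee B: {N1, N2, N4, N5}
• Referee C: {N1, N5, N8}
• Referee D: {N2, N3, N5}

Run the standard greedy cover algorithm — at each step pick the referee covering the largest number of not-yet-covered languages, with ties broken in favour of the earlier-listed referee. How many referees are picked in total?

Greedy: pick A (covers 4 new) → pick B (covers 3 new) → pick C (covers 1 new). Total picks: 3.

3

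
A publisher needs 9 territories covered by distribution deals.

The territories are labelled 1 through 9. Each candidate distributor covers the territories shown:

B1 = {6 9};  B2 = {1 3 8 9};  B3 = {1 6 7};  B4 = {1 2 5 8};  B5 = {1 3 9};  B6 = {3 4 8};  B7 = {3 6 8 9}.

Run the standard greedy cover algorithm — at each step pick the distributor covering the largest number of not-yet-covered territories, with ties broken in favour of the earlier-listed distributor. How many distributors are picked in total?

4

Greedy: pick B2 (covers 4 new) → pick B3 (covers 2 new) → pick B4 (covers 2 new) → pick B6 (covers 1 new). Total picks: 4.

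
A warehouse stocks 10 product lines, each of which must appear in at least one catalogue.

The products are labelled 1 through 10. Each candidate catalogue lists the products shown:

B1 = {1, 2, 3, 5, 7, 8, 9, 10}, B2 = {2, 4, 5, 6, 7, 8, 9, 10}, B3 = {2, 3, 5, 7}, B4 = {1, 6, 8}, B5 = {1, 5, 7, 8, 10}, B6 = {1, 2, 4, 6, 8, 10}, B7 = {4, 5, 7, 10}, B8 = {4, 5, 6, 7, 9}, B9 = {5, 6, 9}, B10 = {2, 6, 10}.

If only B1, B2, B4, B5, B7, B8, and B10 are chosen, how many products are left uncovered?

0

Union of B1, B2, B4, B5, B7, B8, B10 = {1, 2, 3, 4, 5, 6, 7, 8, 9, 10} — that's every product, so 0 are uncovered.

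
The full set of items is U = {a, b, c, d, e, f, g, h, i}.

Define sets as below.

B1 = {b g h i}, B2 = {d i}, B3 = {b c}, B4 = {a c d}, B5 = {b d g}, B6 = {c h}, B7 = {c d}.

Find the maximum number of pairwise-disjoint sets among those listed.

B5, B6 are pairwise disjoint (B5={b,d,g}; B6={c,h}).
Every remaining set overlaps one of these, and no 3 of the listed sets are pairwise disjoint, so 2 is the maximum.

2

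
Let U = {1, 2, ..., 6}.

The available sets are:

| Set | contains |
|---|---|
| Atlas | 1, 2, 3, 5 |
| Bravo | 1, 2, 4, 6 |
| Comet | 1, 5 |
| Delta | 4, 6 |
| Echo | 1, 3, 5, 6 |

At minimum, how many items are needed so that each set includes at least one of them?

Take H = {1, 6}. Each listed set contains at least one of these, so H is a hitting set of size 2.
The sets Comet, Delta are pairwise disjoint, so any hitting set needs a separate item for each — at least 2. Hence 2 is optimal.

2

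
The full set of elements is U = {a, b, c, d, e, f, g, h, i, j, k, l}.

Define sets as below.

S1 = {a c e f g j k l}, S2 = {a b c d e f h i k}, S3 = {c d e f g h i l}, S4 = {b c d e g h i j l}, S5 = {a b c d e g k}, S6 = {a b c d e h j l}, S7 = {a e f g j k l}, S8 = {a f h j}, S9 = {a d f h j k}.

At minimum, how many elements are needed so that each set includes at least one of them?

2

The 2 elements {a, h} hit every set.
No single element lies in every set, so at least 2 are needed and 2 is optimal.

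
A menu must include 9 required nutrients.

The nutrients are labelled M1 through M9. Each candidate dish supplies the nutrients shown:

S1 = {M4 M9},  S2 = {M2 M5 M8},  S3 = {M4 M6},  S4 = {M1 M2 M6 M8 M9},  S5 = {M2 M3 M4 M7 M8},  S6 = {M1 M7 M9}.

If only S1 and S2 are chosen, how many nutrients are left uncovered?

4

Union of S1, S2 = {M2, M4, M5, M8, M9}.
Not covered: M1, M3, M6, M7 — 4 nutrients.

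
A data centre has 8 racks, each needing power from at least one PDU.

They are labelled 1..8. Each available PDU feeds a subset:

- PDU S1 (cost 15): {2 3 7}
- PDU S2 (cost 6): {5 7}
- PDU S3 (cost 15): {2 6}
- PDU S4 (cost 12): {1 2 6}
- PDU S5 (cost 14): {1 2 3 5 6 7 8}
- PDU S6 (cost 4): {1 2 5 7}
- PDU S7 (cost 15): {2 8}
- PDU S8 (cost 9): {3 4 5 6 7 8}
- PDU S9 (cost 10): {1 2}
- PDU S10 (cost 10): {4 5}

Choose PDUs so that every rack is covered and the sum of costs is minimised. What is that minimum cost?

13

S6, S8 together cover every rack (S6 ∪ S8 = {1, 2, 3, 4, 5, 6, 7, 8}); total cost 4 + 9 = 13.
No covering selection has total cost below 13.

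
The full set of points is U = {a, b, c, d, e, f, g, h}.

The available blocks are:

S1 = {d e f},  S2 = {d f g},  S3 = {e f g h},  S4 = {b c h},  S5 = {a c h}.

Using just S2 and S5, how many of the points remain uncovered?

2

Union of S2, S5 = {a, c, d, f, g, h}.
Not covered: b, e — 2 points.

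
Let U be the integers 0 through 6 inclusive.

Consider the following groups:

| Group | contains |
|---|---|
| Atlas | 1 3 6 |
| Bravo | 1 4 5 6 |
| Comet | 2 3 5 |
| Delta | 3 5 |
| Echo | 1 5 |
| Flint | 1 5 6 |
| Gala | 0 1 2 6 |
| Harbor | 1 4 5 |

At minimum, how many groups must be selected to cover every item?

3

Comet and Gala and Harbor together: Comet ∪ Gala ∪ Harbor = {0, 1, 2, 3, 4, 5, 6} — every item is covered.
Only Gala contains 0, so Gala is forced; the remaining 3 items need at least 2 more groups (each remaining group adds at most 2) — so at least 3 groups are needed, and 3 is optimal.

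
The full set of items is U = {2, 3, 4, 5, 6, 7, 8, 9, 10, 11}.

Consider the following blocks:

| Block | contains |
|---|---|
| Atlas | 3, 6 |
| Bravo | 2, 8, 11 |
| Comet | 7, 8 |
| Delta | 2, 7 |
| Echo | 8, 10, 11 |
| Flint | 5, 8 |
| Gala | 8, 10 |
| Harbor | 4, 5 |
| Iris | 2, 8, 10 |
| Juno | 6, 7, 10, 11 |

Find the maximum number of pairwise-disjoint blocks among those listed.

4

Atlas, Delta, Echo, Harbor are pairwise disjoint (Atlas={3,6}; Delta={2,7}; Echo={8,10,11}; Harbor={4,5}).
Every remaining block overlaps one of these, and no 5 of the listed blocks are pairwise disjoint, so 4 is the maximum.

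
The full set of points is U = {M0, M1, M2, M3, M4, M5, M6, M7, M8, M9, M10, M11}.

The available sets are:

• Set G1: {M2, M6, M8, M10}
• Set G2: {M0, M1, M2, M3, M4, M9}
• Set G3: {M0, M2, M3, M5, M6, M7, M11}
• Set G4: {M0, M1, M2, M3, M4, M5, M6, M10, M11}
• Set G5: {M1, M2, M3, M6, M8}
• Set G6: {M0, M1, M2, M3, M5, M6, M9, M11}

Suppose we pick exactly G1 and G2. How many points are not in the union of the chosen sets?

3

Union of G1, G2 = {M0, M1, M2, M3, M4, M6, M8, M9, M10}.
Not covered: M5, M7, M11 — 3 points.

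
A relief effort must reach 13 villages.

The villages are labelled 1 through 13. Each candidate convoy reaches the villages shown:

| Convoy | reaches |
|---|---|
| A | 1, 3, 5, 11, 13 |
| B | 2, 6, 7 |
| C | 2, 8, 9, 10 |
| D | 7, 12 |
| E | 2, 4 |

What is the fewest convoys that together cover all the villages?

A and B and C and D and E together: A ∪ B ∪ C ∪ D ∪ E = {1, 2, 3, 4, 5, 6, 7, 8, 9, 10, 11, 12, 13} — every village is covered.
No 4 of the 5 convoys cover everything (all 5 combinations miss at least one village), so 5 is optimal.

5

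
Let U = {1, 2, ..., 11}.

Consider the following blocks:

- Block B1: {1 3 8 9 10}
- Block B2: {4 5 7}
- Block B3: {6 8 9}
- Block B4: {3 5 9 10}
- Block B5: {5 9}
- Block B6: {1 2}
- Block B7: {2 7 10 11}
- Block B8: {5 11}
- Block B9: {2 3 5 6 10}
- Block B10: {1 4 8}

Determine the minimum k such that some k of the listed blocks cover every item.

B3 and B4 and B7 and B10 together: B3 ∪ B4 ∪ B7 ∪ B10 = {1, 2, 3, 4, 5, 6, 7, 8, 9, 10, 11} — every item is covered.
No 3 of the 10 blocks cover everything (all 120 combinations miss at least one item), so 4 is optimal.

4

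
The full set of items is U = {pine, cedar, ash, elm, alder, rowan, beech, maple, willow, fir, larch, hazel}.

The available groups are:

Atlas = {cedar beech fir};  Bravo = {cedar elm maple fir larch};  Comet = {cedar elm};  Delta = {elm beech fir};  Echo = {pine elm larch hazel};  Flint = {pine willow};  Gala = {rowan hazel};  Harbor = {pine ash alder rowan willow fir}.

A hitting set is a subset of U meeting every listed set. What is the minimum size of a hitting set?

4

Take H = {pine, elm, rowan, beech}. Each listed group contains at least one of these, so H is a hitting set of size 4.
No choice of 3 items meets every group, so 4 is the minimum.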